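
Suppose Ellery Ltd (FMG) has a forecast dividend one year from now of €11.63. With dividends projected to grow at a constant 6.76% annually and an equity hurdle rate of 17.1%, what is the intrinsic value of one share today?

€112.48

Gordon growth model: P₀ = D₁/(r − g), with D₁ = 11.63 given directly.
P₀ = 11.6300 / (0.171 − 0.0676) = 11.6300 / 0.1034 = 112.4758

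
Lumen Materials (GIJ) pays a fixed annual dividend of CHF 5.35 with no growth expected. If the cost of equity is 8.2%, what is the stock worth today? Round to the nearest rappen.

CHF 65.24

Zero-growth DDM (perpetuity): P₀ = D/r = 5.35 / 0.082 = 65.2439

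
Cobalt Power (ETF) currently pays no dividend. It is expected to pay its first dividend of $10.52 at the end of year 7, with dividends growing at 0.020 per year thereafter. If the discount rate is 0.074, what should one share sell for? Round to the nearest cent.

Deferred-dividend DDM. At t=6 the remaining stream is a growing perpetuity with first payment D_7 = 10.52.
V_6 = D_7/(r−g) = 10.52/(0.074−0.02) = 194.8148
P₀ = V_6/(1+r)^6 = 194.8148/(1+0.074)^6 = 126.9394

$126.94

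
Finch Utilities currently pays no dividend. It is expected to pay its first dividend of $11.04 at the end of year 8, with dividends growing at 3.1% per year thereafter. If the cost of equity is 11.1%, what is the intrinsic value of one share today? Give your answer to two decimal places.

Deferred-dividend DDM. At t=7 the remaining stream is a growing perpetuity with first payment D_8 = 11.04.
V_7 = D_8/(r−g) = 11.04/(0.111−0.031) = 138.0000
P₀ = V_7/(1+r)^7 = 138.0000/(1+0.111)^7 = 66.0512

$66.05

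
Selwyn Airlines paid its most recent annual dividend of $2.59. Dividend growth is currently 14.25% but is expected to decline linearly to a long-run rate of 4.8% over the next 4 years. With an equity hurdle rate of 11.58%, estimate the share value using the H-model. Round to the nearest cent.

H-model: P₀ = D₀[(1+g_L) + H(g_S−g_L)]/(r−g_L), with H = 4/2 = 2.
P₀ = 2.59 × [(1+0.048) + 2×(0.1425−0.048)] / (0.1158−0.048)
   = 2.59 × 1.2370 / 0.0678 = 47.2541

$47.25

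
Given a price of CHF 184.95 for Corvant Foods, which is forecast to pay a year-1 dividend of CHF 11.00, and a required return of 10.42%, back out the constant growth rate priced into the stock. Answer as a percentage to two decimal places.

From P₀ = D₁/(r − g), the implied growth is g = r − D₁/P₀.
g = 0.1042 − 11.00/184.95 = 0.1042 − 0.05948 = 0.04472

4.47%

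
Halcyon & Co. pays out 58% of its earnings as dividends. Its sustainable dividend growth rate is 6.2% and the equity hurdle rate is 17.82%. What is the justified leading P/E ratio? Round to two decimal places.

Justified leading P/E = b/(r−g) = 0.58/(0.1782−0.062) = 4.9914

4.99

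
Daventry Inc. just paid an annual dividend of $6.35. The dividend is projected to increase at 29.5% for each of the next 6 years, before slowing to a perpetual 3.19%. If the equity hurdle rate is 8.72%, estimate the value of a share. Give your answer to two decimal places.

$411.86

Two-stage DDM. Project D₁…D_6 at 0.295, terminal growth 0.0319, discount at r = 0.0872.
D_1 = 8.2232
D_2 = 10.6491
D_3 = 13.7906
D_4 = 17.8588
D_5 = 23.1272
D_6 = 29.9497
Terminal value at t=6: TV = D_7/(r−g) = 30.9051/(0.0872−0.0319) = 558.8623
P₀ = 8.2232/(1+0.0872)^1 + 10.6491/(1+0.0872)^2 + 13.7906/(1+0.0872)^3 + 17.8588/(1+0.0872)^4 + 23.1272/(1+0.0872)^5 + 29.9497/(1+0.0872)^6 + 558.8623/(1+0.0872)^6 = 411.8622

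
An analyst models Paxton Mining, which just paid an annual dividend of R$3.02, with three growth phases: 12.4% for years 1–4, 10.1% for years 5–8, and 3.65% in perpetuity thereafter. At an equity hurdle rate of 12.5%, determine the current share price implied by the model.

Three-stage DDM. Project D₁…D_8; terminal Gordon value at t=8 with g = 0.0365; discount at r = 0.125.
D_1 = 3.3945
D_2 = 3.8154
D_3 = 4.2885
D_4 = 4.8203
D_5 = 5.3071
D_6 = 5.8431
D_7 = 6.4333
D_8 = 7.0831
TV_8 = 7.3416/(0.125−0.0365) = 82.9559
P₀ = Σ Dₜ/(1+r)ᵗ + TV_8/(1+r)^8 = 55.7935

R$55.79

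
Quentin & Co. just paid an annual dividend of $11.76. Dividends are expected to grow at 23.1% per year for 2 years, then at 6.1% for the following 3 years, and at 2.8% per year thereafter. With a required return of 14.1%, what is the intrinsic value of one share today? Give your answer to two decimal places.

$162.08

Three-stage DDM. Project D₁…D_5; terminal Gordon value at t=5 with g = 0.028; discount at r = 0.141.
D_1 = 14.4766
D_2 = 17.8206
D_3 = 18.9077
D_4 = 20.0611
D_5 = 21.2848
TV_5 = 21.8808/(0.141−0.028) = 193.6352
P₀ = Σ Dₜ/(1+r)ᵗ + TV_5/(1+r)^5 = 162.0752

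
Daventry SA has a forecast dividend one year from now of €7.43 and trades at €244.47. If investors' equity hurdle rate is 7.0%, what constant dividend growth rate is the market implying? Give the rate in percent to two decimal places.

From P₀ = D₁/(r − g), the implied growth is g = r − D₁/P₀.
g = 0.07 − 7.43/244.47 = 0.07 − 0.03039 = 0.03961

3.96%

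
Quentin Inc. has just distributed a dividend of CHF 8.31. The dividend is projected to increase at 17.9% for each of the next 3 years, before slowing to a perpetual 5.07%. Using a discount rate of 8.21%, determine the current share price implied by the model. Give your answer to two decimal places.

Two-stage DDM. Project D₁…D_3 at 0.179, terminal growth 0.0507, discount at r = 0.0821.
D_1 = 9.7975
D_2 = 11.5512
D_3 = 13.6189
Terminal value at t=3: TV = D_4/(r−g) = 14.3094/(0.0821−0.0507) = 455.7131
P₀ = 9.7975/(1+0.0821)^1 + 11.5512/(1+0.0821)^2 + 13.6189/(1+0.0821)^3 + 455.7131/(1+0.0821)^3 = 389.3251

CHF 389.33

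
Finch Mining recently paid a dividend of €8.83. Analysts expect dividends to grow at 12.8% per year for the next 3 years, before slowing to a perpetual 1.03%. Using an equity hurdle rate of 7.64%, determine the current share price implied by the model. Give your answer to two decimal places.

Two-stage DDM. Project D₁…D_3 at 0.128, terminal growth 0.0103, discount at r = 0.0764.
D_1 = 9.9602
D_2 = 11.2352
D_3 = 12.6733
Terminal value at t=3: TV = D_4/(r−g) = 12.8038/(0.0764−0.0103) = 193.7032
P₀ = 9.9602/(1+0.0764)^1 + 11.2352/(1+0.0764)^2 + 12.6733/(1+0.0764)^3 + 193.7032/(1+0.0764)^3 = 184.4277

€184.43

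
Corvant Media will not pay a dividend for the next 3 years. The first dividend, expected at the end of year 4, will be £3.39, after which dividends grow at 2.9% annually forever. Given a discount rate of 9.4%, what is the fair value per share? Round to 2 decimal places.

£39.83

Deferred-dividend DDM. At t=3 the remaining stream is a growing perpetuity with first payment D_4 = 3.39.
V_3 = D_4/(r−g) = 3.39/(0.094−0.029) = 52.1538
P₀ = V_3/(1+r)^3 = 52.1538/(1+0.094)^3 = 39.8322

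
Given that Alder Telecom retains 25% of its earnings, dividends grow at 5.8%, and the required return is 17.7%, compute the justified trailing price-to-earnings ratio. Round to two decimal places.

6.67

Payout ratio b = 1 − 0.25 = 0.75.
Justified trailing P/E = b(1+g)/(r−g) = 0.75×(1+0.058)/(0.177−0.058) = 6.6681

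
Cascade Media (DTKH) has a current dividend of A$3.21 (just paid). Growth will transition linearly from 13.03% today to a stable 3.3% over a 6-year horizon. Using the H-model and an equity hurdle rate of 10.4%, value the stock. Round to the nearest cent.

A$59.90

H-model: P₀ = D₀[(1+g_L) + H(g_S−g_L)]/(r−g_L), with H = 6/2 = 3.
P₀ = 3.21 × [(1+0.033) + 3×(0.1303−0.033)] / (0.104−0.033)
   = 3.21 × 1.3249 / 0.071 = 59.9004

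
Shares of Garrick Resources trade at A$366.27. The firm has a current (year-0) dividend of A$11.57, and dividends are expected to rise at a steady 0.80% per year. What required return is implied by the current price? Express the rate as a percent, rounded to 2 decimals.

3.98%

Rearranging the constant-growth DDM: r = D₁/P₀ + g.
D₁ = 11.57 × (1 + 0.008) = 11.6626.
r = 11.6626 / 366.27 + 0.008 = 0.03184 + 0.008 = 0.03984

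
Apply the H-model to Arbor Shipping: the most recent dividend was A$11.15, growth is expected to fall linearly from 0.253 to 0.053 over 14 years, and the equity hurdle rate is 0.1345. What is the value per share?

A$335.59

H-model: P₀ = D₀[(1+g_L) + H(g_S−g_L)]/(r−g_L), with H = 14/2 = 7.
P₀ = 11.15 × [(1+0.053) + 7×(0.253−0.053)] / (0.1345−0.053)
   = 11.15 × 2.4530 / 0.0815 = 335.5945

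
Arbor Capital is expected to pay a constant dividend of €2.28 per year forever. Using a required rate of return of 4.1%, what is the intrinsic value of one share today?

€55.61

Zero-growth DDM (perpetuity): P₀ = D/r = 2.28 / 0.041 = 55.6098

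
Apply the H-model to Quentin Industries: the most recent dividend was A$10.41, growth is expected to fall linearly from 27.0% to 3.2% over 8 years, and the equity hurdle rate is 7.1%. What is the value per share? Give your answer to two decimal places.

A$529.58

H-model: P₀ = D₀[(1+g_L) + H(g_S−g_L)]/(r−g_L), with H = 8/2 = 4.
P₀ = 10.41 × [(1+0.032) + 4×(0.27−0.032)] / (0.071−0.032)
   = 10.41 × 1.9840 / 0.039 = 529.5754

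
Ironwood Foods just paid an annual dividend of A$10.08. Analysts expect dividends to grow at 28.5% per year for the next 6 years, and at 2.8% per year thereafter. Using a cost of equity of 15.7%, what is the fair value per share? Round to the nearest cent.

A$239.49

Two-stage DDM. Project D₁…D_6 at 0.285, terminal growth 0.028, discount at r = 0.157.
D_1 = 12.9528
D_2 = 16.6443
D_3 = 21.3880
D_4 = 27.4836
D_5 = 35.3164
D_6 = 45.3815
Terminal value at t=6: TV = D_7/(r−g) = 46.6522/(0.157−0.028) = 361.6452
P₀ = 12.9528/(1+0.157)^1 + 16.6443/(1+0.157)^2 + 21.3880/(1+0.157)^3 + 27.4836/(1+0.157)^4 + 35.3164/(1+0.157)^5 + 45.3815/(1+0.157)^6 + 361.6452/(1+0.157)^6 = 239.4857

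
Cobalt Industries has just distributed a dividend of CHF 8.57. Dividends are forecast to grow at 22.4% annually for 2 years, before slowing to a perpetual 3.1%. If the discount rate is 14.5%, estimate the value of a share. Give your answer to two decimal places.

CHF 107.52

Two-stage DDM. Project D₁…D_2 at 0.224, terminal growth 0.031, discount at r = 0.145.
D_1 = 10.4897
D_2 = 12.8394
Terminal value at t=2: TV = D_3/(r−g) = 13.2374/(0.145−0.031) = 116.1174
P₀ = 10.4897/(1+0.145)^1 + 12.8394/(1+0.145)^2 + 116.1174/(1+0.145)^2 = 107.5246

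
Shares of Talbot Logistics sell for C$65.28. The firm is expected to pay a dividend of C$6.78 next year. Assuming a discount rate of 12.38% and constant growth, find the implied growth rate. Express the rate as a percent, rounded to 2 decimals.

From P₀ = D₁/(r − g), the implied growth is g = r − D₁/P₀.
g = 0.1238 − 6.78/65.28 = 0.1238 − 0.10386 = 0.01994

1.99%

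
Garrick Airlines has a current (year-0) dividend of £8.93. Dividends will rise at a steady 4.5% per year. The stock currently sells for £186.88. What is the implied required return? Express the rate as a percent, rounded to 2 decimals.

Rearranging the constant-growth DDM: r = D₁/P₀ + g.
D₁ = 8.93 × (1 + 0.045) = 9.3318.
r = 9.3318 / 186.88 + 0.045 = 0.04993 + 0.045 = 0.09493

9.49%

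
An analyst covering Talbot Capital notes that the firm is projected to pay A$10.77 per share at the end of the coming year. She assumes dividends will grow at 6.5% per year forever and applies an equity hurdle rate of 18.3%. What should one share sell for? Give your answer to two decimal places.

Gordon growth model: P₀ = D₁/(r − g), with D₁ = 10.77 given directly.
P₀ = 10.7700 / (0.183 − 0.065) = 10.7700 / 0.118 = 91.2712

A$91.27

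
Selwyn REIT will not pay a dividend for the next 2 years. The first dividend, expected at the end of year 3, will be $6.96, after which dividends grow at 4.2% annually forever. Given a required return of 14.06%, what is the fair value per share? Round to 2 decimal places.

Deferred-dividend DDM. At t=2 the remaining stream is a growing perpetuity with first payment D_3 = 6.96.
V_2 = D_3/(r−g) = 6.96/(0.1406−0.042) = 70.5882
P₀ = V_2/(1+r)^2 = 70.5882/(1+0.1406)^2 = 54.2582

$54.26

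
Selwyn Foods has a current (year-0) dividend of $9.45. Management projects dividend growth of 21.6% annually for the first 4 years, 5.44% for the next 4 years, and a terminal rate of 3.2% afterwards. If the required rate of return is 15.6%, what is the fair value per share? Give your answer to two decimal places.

$146.58

Three-stage DDM. Project D₁…D_8; terminal Gordon value at t=8 with g = 0.032; discount at r = 0.156.
D_1 = 11.4912
D_2 = 13.9733
D_3 = 16.9915
D_4 = 20.6617
D_5 = 21.7857
D_6 = 22.9708
D_7 = 24.2205
D_8 = 25.5380
TV_8 = 26.3553/(0.156−0.032) = 212.5425
P₀ = Σ Dₜ/(1+r)ᵗ + TV_8/(1+r)^8 = 146.5799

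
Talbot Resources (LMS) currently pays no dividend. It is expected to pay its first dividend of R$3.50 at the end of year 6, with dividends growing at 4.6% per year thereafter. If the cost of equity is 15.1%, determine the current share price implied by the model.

R$16.50

Deferred-dividend DDM. At t=5 the remaining stream is a growing perpetuity with first payment D_6 = 3.50.
V_5 = D_6/(r−g) = 3.50/(0.151−0.046) = 33.3333
P₀ = V_5/(1+r)^5 = 33.3333/(1+0.151)^5 = 16.5007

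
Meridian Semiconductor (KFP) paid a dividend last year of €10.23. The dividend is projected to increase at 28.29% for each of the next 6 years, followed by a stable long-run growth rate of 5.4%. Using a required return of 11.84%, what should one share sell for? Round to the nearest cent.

€483.39

Two-stage DDM. Project D₁…D_6 at 0.2829, terminal growth 0.054, discount at r = 0.1184.
D_1 = 13.1241
D_2 = 16.8369
D_3 = 21.6000
D_4 = 27.7107
D_5 = 35.5500
D_6 = 45.6071
Terminal value at t=6: TV = D_7/(r−g) = 48.0699/(0.1184−0.054) = 746.4268
P₀ = 13.1241/(1+0.1184)^1 + 16.8369/(1+0.1184)^2 + 21.6000/(1+0.1184)^3 + 27.7107/(1+0.1184)^4 + 35.5500/(1+0.1184)^5 + 45.6071/(1+0.1184)^6 + 746.4268/(1+0.1184)^6 = 483.3900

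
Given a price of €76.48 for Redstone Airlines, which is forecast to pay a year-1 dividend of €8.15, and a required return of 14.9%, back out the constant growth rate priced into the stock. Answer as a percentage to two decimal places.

4.24%

From P₀ = D₁/(r − g), the implied growth is g = r − D₁/P₀.
g = 0.149 − 8.15/76.48 = 0.149 − 0.10656 = 0.04244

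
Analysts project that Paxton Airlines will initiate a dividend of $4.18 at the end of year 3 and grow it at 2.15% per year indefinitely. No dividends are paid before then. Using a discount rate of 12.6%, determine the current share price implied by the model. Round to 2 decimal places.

$31.55

Deferred-dividend DDM. At t=2 the remaining stream is a growing perpetuity with first payment D_3 = 4.18.
V_2 = D_3/(r−g) = 4.18/(0.126−0.0215) = 40.0000
P₀ = V_2/(1+r)^2 = 40.0000/(1+0.126)^2 = 31.5488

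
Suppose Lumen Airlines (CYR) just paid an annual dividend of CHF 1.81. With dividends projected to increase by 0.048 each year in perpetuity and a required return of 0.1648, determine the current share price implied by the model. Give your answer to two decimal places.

Gordon growth model: P₀ = D₁/(r − g). D₁ = 1.81 × (1 + 0.048) = 1.8969.
P₀ = 1.8969 / (0.1648 − 0.048) = 1.8969 / 0.1168 = 16.2404

CHF 16.24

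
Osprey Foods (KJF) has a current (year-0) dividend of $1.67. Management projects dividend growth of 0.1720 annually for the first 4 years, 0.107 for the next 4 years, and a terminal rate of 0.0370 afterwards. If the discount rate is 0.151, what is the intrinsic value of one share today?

$27.48

Three-stage DDM. Project D₁…D_8; terminal Gordon value at t=8 with g = 0.037; discount at r = 0.151.
D_1 = 1.9572
D_2 = 2.2939
D_3 = 2.6884
D_4 = 3.1508
D_5 = 3.4880
D_6 = 3.8612
D_7 = 4.2743
D_8 = 4.7317
TV_8 = 4.9068/(0.151−0.037) = 43.0419
P₀ = Σ Dₜ/(1+r)ᵗ + TV_8/(1+r)^8 = 27.4837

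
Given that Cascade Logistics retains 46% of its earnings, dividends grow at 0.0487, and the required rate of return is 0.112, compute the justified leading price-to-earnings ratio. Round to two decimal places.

Payout ratio b = 1 − 0.46 = 0.54.
Justified leading P/E = b/(r−g) = 0.54/(0.112−0.0487) = 8.5308

8.53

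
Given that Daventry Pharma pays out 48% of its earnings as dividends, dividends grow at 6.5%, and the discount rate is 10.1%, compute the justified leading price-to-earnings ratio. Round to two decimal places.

Justified leading P/E = b/(r−g) = 0.48/(0.101−0.065) = 13.3333

13.33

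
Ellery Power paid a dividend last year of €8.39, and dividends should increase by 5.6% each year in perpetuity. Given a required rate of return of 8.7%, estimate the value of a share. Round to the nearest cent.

Gordon growth model: P₀ = D₁/(r − g). D₁ = 8.39 × (1 + 0.056) = 8.8598.
P₀ = 8.8598 / (0.087 − 0.056) = 8.8598 / 0.031 = 285.8013

€285.80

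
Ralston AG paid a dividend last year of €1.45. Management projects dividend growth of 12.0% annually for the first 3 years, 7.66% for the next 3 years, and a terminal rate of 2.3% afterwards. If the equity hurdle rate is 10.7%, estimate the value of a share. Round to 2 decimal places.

Three-stage DDM. Project D₁…D_6; terminal Gordon value at t=6 with g = 0.023; discount at r = 0.107.
D_1 = 1.6240
D_2 = 1.8189
D_3 = 2.0371
D_4 = 2.1932
D_5 = 2.3612
D_6 = 2.5421
TV_6 = 2.6005/(0.107−0.023) = 30.9586
P₀ = Σ Dₜ/(1+r)ᵗ + TV_6/(1+r)^6 = 25.5378

€25.54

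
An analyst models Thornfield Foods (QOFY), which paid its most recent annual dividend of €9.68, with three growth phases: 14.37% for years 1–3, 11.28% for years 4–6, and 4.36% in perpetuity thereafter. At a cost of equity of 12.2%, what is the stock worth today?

€193.58

Three-stage DDM. Project D₁…D_6; terminal Gordon value at t=6 with g = 0.0436; discount at r = 0.122.
D_1 = 11.0710
D_2 = 12.6619
D_3 = 14.4814
D_4 = 16.1149
D_5 = 17.9327
D_6 = 19.9555
TV_6 = 20.8256/(0.122−0.0436) = 265.6324
P₀ = Σ Dₜ/(1+r)ᵗ + TV_6/(1+r)^6 = 193.5786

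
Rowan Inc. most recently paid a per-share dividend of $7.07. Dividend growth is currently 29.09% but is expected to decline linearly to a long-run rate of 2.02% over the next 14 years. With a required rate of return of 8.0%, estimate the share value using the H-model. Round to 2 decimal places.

H-model: P₀ = D₀[(1+g_L) + H(g_S−g_L)]/(r−g_L), with H = 14/2 = 7.
P₀ = 7.07 × [(1+0.0202) + 7×(0.2909−0.0202)] / (0.08−0.0202)
   = 7.07 × 2.9151 / 0.0598 = 344.6448

$344.64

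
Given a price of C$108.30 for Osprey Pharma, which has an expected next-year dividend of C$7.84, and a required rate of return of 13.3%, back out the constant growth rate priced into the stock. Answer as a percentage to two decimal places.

From P₀ = D₁/(r − g), the implied growth is g = r − D₁/P₀.
g = 0.133 − 7.84/108.30 = 0.133 − 0.07239 = 0.06061

6.06%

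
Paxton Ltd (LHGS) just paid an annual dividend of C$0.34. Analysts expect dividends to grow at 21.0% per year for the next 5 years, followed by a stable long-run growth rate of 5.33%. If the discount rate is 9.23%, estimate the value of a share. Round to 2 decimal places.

Two-stage DDM. Project D₁…D_5 at 0.21, terminal growth 0.0533, discount at r = 0.0923.
D_1 = 0.4114
D_2 = 0.4978
D_3 = 0.6023
D_4 = 0.7288
D_5 = 0.8819
Terminal value at t=5: TV = D_6/(r−g) = 0.9289/(0.0923−0.0533) = 23.8173
P₀ = 0.4114/(1+0.0923)^1 + 0.4978/(1+0.0923)^2 + 0.6023/(1+0.0923)^3 + 0.7288/(1+0.0923)^4 + 0.8819/(1+0.0923)^5 + 23.8173/(1+0.0923)^5 = 17.6525

C$17.65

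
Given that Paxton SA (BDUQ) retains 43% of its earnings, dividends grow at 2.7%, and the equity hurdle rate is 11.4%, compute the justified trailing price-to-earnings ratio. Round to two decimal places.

6.73

Payout ratio b = 1 − 0.43 = 0.57.
Justified trailing P/E = b(1+g)/(r−g) = 0.57×(1+0.027)/(0.114−0.027) = 6.7286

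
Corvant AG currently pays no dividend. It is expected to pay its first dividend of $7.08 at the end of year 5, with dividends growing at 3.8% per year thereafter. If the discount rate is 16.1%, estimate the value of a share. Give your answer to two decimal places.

Deferred-dividend DDM. At t=4 the remaining stream is a growing perpetuity with first payment D_5 = 7.08.
V_4 = D_5/(r−g) = 7.08/(0.161−0.038) = 57.5610
P₀ = V_4/(1+r)^4 = 57.5610/(1+0.161)^4 = 31.6810

$31.68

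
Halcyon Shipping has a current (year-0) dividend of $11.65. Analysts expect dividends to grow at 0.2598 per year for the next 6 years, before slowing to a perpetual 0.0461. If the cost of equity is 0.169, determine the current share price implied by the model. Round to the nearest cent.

$246.90

Two-stage DDM. Project D₁…D_6 at 0.2598, terminal growth 0.0461, discount at r = 0.169.
D_1 = 14.6767
D_2 = 18.4897
D_3 = 23.2933
D_4 = 29.3449
D_5 = 36.9687
D_6 = 46.5731
Terminal value at t=6: TV = D_7/(r−g) = 48.7202/(0.169−0.0461) = 396.4212
P₀ = 14.6767/(1+0.169)^1 + 18.4897/(1+0.169)^2 + 23.2933/(1+0.169)^3 + 29.3449/(1+0.169)^4 + 36.9687/(1+0.169)^5 + 46.5731/(1+0.169)^6 + 396.4212/(1+0.169)^6 = 246.8981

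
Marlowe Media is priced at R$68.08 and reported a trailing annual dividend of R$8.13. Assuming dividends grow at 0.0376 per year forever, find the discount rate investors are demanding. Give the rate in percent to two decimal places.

Rearranging the constant-growth DDM: r = D₁/P₀ + g.
D₁ = 8.13 × (1 + 0.0376) = 8.4357.
r = 8.4357 / 68.08 + 0.0376 = 0.12391 + 0.0376 = 0.16151

16.15%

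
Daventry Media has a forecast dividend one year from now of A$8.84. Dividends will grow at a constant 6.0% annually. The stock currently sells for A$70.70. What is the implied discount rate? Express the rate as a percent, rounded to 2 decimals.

18.50%

Rearranging the constant-growth DDM: r = D₁/P₀ + g.
r = 8.8400 / 70.70 + 0.06 = 0.12504 + 0.06 = 0.18504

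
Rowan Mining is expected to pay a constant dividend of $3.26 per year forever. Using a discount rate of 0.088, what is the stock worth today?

$37.05

Zero-growth DDM (perpetuity): P₀ = D/r = 3.26 / 0.088 = 37.0455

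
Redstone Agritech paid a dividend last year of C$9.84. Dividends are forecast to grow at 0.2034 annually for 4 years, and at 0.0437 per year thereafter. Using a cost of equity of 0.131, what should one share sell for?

C$196.86

Two-stage DDM. Project D₁…D_4 at 0.2034, terminal growth 0.0437, discount at r = 0.131.
D_1 = 11.8415
D_2 = 14.2500
D_3 = 17.1485
D_4 = 20.6365
Terminal value at t=4: TV = D_5/(r−g) = 21.5383/(0.131−0.0437) = 246.7156
P₀ = 11.8415/(1+0.131)^1 + 14.2500/(1+0.131)^2 + 17.1485/(1+0.131)^3 + 20.6365/(1+0.131)^4 + 246.7156/(1+0.131)^4 = 196.8561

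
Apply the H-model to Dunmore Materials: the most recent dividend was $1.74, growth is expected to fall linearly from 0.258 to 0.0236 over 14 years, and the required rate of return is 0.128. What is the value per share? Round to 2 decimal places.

H-model: P₀ = D₀[(1+g_L) + H(g_S−g_L)]/(r−g_L), with H = 14/2 = 7.
P₀ = 1.74 × [(1+0.0236) + 7×(0.258−0.0236)] / (0.128−0.0236)
   = 1.74 × 2.6644 / 0.1044 = 44.4067

$44.41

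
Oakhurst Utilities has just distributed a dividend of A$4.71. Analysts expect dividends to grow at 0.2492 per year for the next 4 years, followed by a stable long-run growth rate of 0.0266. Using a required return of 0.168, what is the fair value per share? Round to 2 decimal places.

A$67.09

Two-stage DDM. Project D₁…D_4 at 0.2492, terminal growth 0.0266, discount at r = 0.168.
D_1 = 5.8837
D_2 = 7.3500
D_3 = 9.1816
D_4 = 11.4696
Terminal value at t=4: TV = D_5/(r−g) = 11.7747/(0.168−0.0266) = 83.2723
P₀ = 5.8837/(1+0.168)^1 + 7.3500/(1+0.168)^2 + 9.1816/(1+0.168)^3 + 11.4696/(1+0.168)^4 + 83.2723/(1+0.168)^4 = 67.0935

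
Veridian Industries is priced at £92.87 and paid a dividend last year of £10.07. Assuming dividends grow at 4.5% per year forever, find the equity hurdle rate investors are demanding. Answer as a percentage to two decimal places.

15.83%

Rearranging the constant-growth DDM: r = D₁/P₀ + g.
D₁ = 10.07 × (1 + 0.045) = 10.5231.
r = 10.5231 / 92.87 + 0.045 = 0.11331 + 0.045 = 0.15831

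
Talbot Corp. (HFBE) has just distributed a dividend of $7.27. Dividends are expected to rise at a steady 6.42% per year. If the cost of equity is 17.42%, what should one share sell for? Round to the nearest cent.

Gordon growth model: P₀ = D₁/(r − g). D₁ = 7.27 × (1 + 0.0642) = 7.7367.
P₀ = 7.7367 / (0.1742 − 0.0642) = 7.7367 / 0.11 = 70.3339

$70.33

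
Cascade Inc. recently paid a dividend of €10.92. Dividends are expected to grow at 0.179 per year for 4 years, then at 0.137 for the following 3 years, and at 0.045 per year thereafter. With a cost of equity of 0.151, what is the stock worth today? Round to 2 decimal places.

€195.84

Three-stage DDM. Project D₁…D_7; terminal Gordon value at t=7 with g = 0.045; discount at r = 0.151.
D_1 = 12.8747
D_2 = 15.1792
D_3 = 17.8963
D_4 = 21.0998
D_5 = 23.9904
D_6 = 27.2771
D_7 = 31.0141
TV_7 = 32.4097/(0.151−0.045) = 305.7523
P₀ = Σ Dₜ/(1+r)ᵗ + TV_7/(1+r)^7 = 195.8440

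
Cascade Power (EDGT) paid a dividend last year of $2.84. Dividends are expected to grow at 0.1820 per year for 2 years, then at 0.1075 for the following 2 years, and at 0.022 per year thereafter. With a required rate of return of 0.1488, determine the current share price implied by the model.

$34.14

Three-stage DDM. Project D₁…D_4; terminal Gordon value at t=4 with g = 0.022; discount at r = 0.1488.
D_1 = 3.3569
D_2 = 3.9678
D_3 = 4.3944
D_4 = 4.8668
TV_4 = 4.9738/(0.1488−0.022) = 39.2259
P₀ = Σ Dₜ/(1+r)ᵗ + TV_4/(1+r)^4 = 34.1426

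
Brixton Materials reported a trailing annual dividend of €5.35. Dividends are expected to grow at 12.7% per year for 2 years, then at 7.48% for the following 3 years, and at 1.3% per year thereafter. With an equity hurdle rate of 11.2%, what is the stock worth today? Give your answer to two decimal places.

€77.10

Three-stage DDM. Project D₁…D_5; terminal Gordon value at t=5 with g = 0.013; discount at r = 0.112.
D_1 = 6.0294
D_2 = 6.7952
D_3 = 7.3035
D_4 = 7.8498
D_5 = 8.4369
TV_5 = 8.5466/(0.112−0.013) = 86.3294
P₀ = Σ Dₜ/(1+r)ᵗ + TV_5/(1+r)^5 = 77.0980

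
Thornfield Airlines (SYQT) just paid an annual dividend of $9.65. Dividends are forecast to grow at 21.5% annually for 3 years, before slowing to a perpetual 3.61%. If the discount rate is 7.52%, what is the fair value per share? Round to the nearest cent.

Two-stage DDM. Project D₁…D_3 at 0.215, terminal growth 0.0361, discount at r = 0.0752.
D_1 = 11.7248
D_2 = 14.2456
D_3 = 17.3084
Terminal value at t=3: TV = D_4/(r−g) = 17.9332/(0.0752−0.0361) = 458.6496
P₀ = 11.7248/(1+0.0752)^1 + 14.2456/(1+0.0752)^2 + 17.3084/(1+0.0752)^3 + 458.6496/(1+0.0752)^3 = 406.1410

$406.14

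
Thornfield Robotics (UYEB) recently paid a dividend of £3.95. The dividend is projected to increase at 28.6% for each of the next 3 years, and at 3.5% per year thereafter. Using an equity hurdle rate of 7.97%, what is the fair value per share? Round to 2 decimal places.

Two-stage DDM. Project D₁…D_3 at 0.286, terminal growth 0.035, discount at r = 0.0797.
D_1 = 5.0797
D_2 = 6.5325
D_3 = 8.4008
Terminal value at t=3: TV = D_4/(r−g) = 8.6948/(0.0797−0.035) = 194.5149
P₀ = 5.0797/(1+0.0797)^1 + 6.5325/(1+0.0797)^2 + 8.4008/(1+0.0797)^3 + 194.5149/(1+0.0797)^3 = 171.5237

£171.52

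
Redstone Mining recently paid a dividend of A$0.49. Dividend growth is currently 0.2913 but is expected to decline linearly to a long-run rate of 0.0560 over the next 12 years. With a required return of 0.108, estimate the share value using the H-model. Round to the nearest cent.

H-model: P₀ = D₀[(1+g_L) + H(g_S−g_L)]/(r−g_L), with H = 12/2 = 6.
P₀ = 0.49 × [(1+0.056) + 6×(0.2913−0.056)] / (0.108−0.056)
   = 0.49 × 2.4678 / 0.052 = 23.2543

A$23.25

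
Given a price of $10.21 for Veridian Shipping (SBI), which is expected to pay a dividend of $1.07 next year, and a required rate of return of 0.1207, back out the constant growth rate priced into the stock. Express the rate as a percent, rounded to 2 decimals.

From P₀ = D₁/(r − g), the implied growth is g = r − D₁/P₀.
g = 0.1207 − 1.07/10.21 = 0.1207 − 0.10480 = 0.01590

1.59%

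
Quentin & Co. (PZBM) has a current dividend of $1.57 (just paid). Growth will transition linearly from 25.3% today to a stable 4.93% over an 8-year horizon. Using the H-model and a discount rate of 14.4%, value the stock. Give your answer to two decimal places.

H-model: P₀ = D₀[(1+g_L) + H(g_S−g_L)]/(r−g_L), with H = 8/2 = 4.
P₀ = 1.57 × [(1+0.0493) + 4×(0.253−0.0493)] / (0.144−0.0493)
   = 1.57 × 1.8641 / 0.0947 = 30.9043

$30.90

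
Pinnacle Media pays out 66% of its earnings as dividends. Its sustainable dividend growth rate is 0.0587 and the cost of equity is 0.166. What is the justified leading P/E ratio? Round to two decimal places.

Justified leading P/E = b/(r−g) = 0.66/(0.166−0.0587) = 6.1510

6.15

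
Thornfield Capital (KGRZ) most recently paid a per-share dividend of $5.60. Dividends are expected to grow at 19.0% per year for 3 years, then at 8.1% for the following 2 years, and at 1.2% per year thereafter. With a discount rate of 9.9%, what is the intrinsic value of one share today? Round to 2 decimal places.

Three-stage DDM. Project D₁…D_5; terminal Gordon value at t=5 with g = 0.012; discount at r = 0.099.
D_1 = 6.6640
D_2 = 7.9302
D_3 = 9.4369
D_4 = 10.2013
D_5 = 11.0276
TV_5 = 11.1599/(0.099−0.012) = 128.2749
P₀ = Σ Dₜ/(1+r)ᵗ + TV_5/(1+r)^5 = 113.6220

$113.62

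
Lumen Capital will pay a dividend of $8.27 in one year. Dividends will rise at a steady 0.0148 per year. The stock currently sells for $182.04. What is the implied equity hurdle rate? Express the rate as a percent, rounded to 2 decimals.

Rearranging the constant-growth DDM: r = D₁/P₀ + g.
r = 8.2700 / 182.04 + 0.0148 = 0.04543 + 0.0148 = 0.06023

6.02%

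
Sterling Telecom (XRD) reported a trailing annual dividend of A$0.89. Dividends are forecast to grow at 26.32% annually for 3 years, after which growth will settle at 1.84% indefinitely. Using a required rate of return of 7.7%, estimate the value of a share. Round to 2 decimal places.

Two-stage DDM. Project D₁…D_3 at 0.2632, terminal growth 0.0184, discount at r = 0.077.
D_1 = 1.1242
D_2 = 1.4202
D_3 = 1.7939
Terminal value at t=3: TV = D_4/(r−g) = 1.8269/(0.077−0.0184) = 31.1765
P₀ = 1.1242/(1+0.077)^1 + 1.4202/(1+0.077)^2 + 1.7939/(1+0.077)^3 + 31.1765/(1+0.077)^3 = 28.6605

A$28.66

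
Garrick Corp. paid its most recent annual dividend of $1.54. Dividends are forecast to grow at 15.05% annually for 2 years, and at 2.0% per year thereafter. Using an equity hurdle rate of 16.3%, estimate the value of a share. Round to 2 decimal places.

Two-stage DDM. Project D₁…D_2 at 0.1505, terminal growth 0.02, discount at r = 0.163.
D_1 = 1.7718
D_2 = 2.0384
Terminal value at t=2: TV = D_3/(r−g) = 2.0792/(0.163−0.02) = 14.5398
P₀ = 1.7718/(1+0.163)^1 + 2.0384/(1+0.163)^2 + 14.5398/(1+0.163)^2 = 13.7803

$13.78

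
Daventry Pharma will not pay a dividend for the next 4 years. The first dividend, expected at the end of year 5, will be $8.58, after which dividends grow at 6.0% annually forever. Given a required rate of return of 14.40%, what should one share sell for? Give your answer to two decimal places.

$59.64

Deferred-dividend DDM. At t=4 the remaining stream is a growing perpetuity with first payment D_5 = 8.58.
V_4 = D_5/(r−g) = 8.58/(0.144−0.06) = 102.1429
P₀ = V_4/(1+r)^4 = 102.1429/(1+0.144)^4 = 59.6354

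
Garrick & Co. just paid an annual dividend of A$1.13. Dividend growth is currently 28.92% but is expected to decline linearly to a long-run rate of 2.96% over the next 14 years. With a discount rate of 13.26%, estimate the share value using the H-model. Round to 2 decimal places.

H-model: P₀ = D₀[(1+g_L) + H(g_S−g_L)]/(r−g_L), with H = 14/2 = 7.
P₀ = 1.13 × [(1+0.0296) + 7×(0.2892−0.0296)] / (0.1326−0.0296)
   = 1.13 × 2.8468 / 0.103 = 31.2319

A$31.23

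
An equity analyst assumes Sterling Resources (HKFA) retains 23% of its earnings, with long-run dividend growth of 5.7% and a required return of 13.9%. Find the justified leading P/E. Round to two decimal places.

Payout ratio b = 1 − 0.23 = 0.77.
Justified leading P/E = b/(r−g) = 0.77/(0.139−0.057) = 9.3902

9.39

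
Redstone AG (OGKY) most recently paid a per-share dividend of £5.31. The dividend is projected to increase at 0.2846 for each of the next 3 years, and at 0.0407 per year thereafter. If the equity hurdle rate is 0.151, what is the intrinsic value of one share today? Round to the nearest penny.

Two-stage DDM. Project D₁…D_3 at 0.2846, terminal growth 0.0407, discount at r = 0.151.
D_1 = 6.8212
D_2 = 8.7625
D_3 = 11.2564
Terminal value at t=3: TV = D_4/(r−g) = 11.7145/(0.151−0.0407) = 106.2058
P₀ = 6.8212/(1+0.151)^1 + 8.7625/(1+0.151)^2 + 11.2564/(1+0.151)^3 + 106.2058/(1+0.151)^3 = 89.5728

£89.57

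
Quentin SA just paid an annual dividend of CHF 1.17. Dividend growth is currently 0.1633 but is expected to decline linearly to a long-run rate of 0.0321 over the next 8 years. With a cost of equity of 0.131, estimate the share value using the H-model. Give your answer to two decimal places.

CHF 18.42

H-model: P₀ = D₀[(1+g_L) + H(g_S−g_L)]/(r−g_L), with H = 8/2 = 4.
P₀ = 1.17 × [(1+0.0321) + 4×(0.1633−0.0321)] / (0.131−0.0321)
   = 1.17 × 1.5569 / 0.0989 = 18.4183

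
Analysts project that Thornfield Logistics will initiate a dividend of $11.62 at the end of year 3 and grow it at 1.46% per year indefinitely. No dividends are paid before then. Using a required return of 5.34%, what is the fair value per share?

Deferred-dividend DDM. At t=2 the remaining stream is a growing perpetuity with first payment D_3 = 11.62.
V_2 = D_3/(r−g) = 11.62/(0.0534−0.0146) = 299.4845
P₀ = V_2/(1+r)^2 = 299.4845/(1+0.0534)^2 = 269.8906

$269.89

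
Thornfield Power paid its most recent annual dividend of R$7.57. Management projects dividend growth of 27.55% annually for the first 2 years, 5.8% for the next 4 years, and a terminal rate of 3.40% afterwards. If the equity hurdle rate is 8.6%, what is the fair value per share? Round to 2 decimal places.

R$245.52

Three-stage DDM. Project D₁…D_6; terminal Gordon value at t=6 with g = 0.034; discount at r = 0.086.
D_1 = 9.6555
D_2 = 12.3156
D_3 = 13.0299
D_4 = 13.7857
D_5 = 14.5852
D_6 = 15.4312
TV_6 = 15.9559/(0.086−0.034) = 306.8433
P₀ = Σ Dₜ/(1+r)ᵗ + TV_6/(1+r)^6 = 245.5201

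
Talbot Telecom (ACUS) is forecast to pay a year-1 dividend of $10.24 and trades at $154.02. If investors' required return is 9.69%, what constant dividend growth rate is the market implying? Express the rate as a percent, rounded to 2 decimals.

From P₀ = D₁/(r − g), the implied growth is g = r − D₁/P₀.
g = 0.0969 − 10.24/154.02 = 0.0969 − 0.06648 = 0.03042

3.04%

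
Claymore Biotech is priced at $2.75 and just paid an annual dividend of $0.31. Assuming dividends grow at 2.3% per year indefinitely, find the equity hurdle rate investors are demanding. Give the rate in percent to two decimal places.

Rearranging the constant-growth DDM: r = D₁/P₀ + g.
D₁ = 0.31 × (1 + 0.023) = 0.3171.
r = 0.3171 / 2.75 + 0.023 = 0.11532 + 0.023 = 0.13832

13.83%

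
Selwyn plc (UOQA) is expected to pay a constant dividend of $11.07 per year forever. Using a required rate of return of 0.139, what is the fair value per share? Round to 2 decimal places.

Zero-growth DDM (perpetuity): P₀ = D/r = 11.07 / 0.139 = 79.6403

$79.64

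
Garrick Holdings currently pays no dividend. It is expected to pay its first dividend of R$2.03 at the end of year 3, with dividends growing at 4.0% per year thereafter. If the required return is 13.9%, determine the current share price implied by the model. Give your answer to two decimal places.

R$15.81

Deferred-dividend DDM. At t=2 the remaining stream is a growing perpetuity with first payment D_3 = 2.03.
V_2 = D_3/(r−g) = 2.03/(0.139−0.04) = 20.5051
P₀ = V_2/(1+r)^2 = 20.5051/(1+0.139)^2 = 15.8057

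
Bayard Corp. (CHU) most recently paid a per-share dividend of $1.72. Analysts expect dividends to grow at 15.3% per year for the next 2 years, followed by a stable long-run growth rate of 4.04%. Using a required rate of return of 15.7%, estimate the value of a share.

Two-stage DDM. Project D₁…D_2 at 0.153, terminal growth 0.0404, discount at r = 0.157.
D_1 = 1.9832
D_2 = 2.2866
Terminal value at t=2: TV = D_3/(r−g) = 2.3790/(0.157−0.0404) = 20.4028
P₀ = 1.9832/(1+0.157)^1 + 2.2866/(1+0.157)^2 + 20.4028/(1+0.157)^2 = 18.6635

$18.66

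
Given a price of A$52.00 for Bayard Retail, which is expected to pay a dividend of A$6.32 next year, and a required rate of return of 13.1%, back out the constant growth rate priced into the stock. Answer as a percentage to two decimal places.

From P₀ = D₁/(r − g), the implied growth is g = r − D₁/P₀.
g = 0.131 − 6.32/52.00 = 0.131 − 0.12154 = 0.00946

0.95%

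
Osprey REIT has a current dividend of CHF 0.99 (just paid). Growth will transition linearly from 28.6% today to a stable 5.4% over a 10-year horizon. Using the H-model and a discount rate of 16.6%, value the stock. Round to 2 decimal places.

CHF 19.57

H-model: P₀ = D₀[(1+g_L) + H(g_S−g_L)]/(r−g_L), with H = 10/2 = 5.
P₀ = 0.99 × [(1+0.054) + 5×(0.286−0.054)] / (0.166−0.054)
   = 0.99 × 2.2140 / 0.112 = 19.5702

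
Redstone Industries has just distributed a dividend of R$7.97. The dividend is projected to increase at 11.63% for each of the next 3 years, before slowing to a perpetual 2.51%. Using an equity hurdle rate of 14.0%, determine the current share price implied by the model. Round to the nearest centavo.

Two-stage DDM. Project D₁…D_3 at 0.1163, terminal growth 0.0251, discount at r = 0.14.
D_1 = 8.8969
D_2 = 9.9316
D_3 = 11.0867
Terminal value at t=3: TV = D_4/(r−g) = 11.3649/(0.14−0.0251) = 98.9116
P₀ = 8.8969/(1+0.14)^1 + 9.9316/(1+0.14)^2 + 11.0867/(1+0.14)^3 + 98.9116/(1+0.14)^3 = 89.6921

R$89.69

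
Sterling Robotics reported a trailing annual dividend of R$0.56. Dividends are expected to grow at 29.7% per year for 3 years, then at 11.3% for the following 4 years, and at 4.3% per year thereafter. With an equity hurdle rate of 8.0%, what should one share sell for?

Three-stage DDM. Project D₁…D_7; terminal Gordon value at t=7 with g = 0.043; discount at r = 0.08.
D_1 = 0.7263
D_2 = 0.9420
D_3 = 1.2218
D_4 = 1.3599
D_5 = 1.5136
D_6 = 1.6846
D_7 = 1.8749
TV_7 = 1.9556/(0.08−0.043) = 52.8532
P₀ = Σ Dₜ/(1+r)ᵗ + TV_7/(1+r)^7 = 37.4747

R$37.47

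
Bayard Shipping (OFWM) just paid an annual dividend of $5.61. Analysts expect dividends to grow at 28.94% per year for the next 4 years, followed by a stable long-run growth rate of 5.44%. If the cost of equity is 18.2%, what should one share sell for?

$93.67

Two-stage DDM. Project D₁…D_4 at 0.2894, terminal growth 0.0544, discount at r = 0.182.
D_1 = 7.2335
D_2 = 9.3269
D_3 = 12.0261
D_4 = 15.5065
Terminal value at t=4: TV = D_5/(r−g) = 16.3500/(0.182−0.0544) = 128.1351
P₀ = 7.2335/(1+0.182)^1 + 9.3269/(1+0.182)^2 + 12.0261/(1+0.182)^3 + 15.5065/(1+0.182)^4 + 128.1351/(1+0.182)^4 = 93.6665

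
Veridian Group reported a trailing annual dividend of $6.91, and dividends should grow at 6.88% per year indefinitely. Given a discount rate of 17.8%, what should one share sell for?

$67.63

Gordon growth model: P₀ = D₁/(r − g). D₁ = 6.91 × (1 + 0.0688) = 7.3854.
P₀ = 7.3854 / (0.178 − 0.0688) = 7.3854 / 0.1092 = 67.6319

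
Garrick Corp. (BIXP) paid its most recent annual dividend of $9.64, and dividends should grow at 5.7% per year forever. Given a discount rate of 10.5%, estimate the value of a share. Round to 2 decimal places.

$212.28

Gordon growth model: P₀ = D₁/(r − g). D₁ = 9.64 × (1 + 0.057) = 10.1895.
P₀ = 10.1895 / (0.105 − 0.057) = 10.1895 / 0.048 = 212.2808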